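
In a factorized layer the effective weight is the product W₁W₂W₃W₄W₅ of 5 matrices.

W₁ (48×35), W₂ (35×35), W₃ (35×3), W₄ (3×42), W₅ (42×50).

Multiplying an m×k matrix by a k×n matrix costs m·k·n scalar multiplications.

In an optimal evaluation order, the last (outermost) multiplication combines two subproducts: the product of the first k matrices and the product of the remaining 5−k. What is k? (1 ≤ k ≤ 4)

Adjacent pairs: W₁W₂ = 48·35·35 = 58800; W₂W₃ = 35·35·3 = 3675; W₃W₄ = 35·3·42 = 4410; W₄W₅ = 3·42·50 = 6300.
Length 3: W₁..W₃: k=1: 0+3675+48·35·3=8715; k=2: 58800+0+48·35·3=63840 → min 8715 | W₂..W₄: k=2: 0+4410+35·35·42=55860; k=3: 3675+0+35·3·42=8085 → min 8085 | W₃..W₅: k=3: 0+6300+35·3·50=11550; k=4: 4410+0+35·42·50=77910 → min 11550.
Length 4: W₁..W₄: k=1: 0+8085+48·35·42=78645; k=2: 58800+4410+48·35·42=133770; k=3: 8715+0+48·3·42=14763 → min 14763 | W₂..W₅: k=2: 0+11550+35·35·50=72800; k=3: 3675+6300+35·3·50=15225; k=4: 8085+0+35·42·50=81585 → min 15225.
Top-level splits: k=1: (W₁..W₁)·(W₂..W₅) → 0+15225+48·35·50 = 99225; k=2: (W₁..W₂)·(W₃..W₅) → 58800+11550+48·35·50 = 154350; k=3: (W₁..W₃)·(W₄..W₅) → 8715+6300+48·3·50 = 22215; k=4: (W₁..W₄)·(W₅..W₅) → 14763+0+48·42·50 = 115563.
Best split is after W₃, i.e. k = 3.

3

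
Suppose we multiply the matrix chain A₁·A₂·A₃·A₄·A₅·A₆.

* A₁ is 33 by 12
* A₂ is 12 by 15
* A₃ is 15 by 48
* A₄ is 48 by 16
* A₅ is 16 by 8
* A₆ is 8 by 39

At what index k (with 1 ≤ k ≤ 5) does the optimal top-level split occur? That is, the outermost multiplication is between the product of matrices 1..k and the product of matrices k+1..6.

5

Adjacent pairs: A₁A₂ = 33·12·15 = 5940; A₂A₃ = 12·15·48 = 8640; A₃A₄ = 15·48·16 = 11520; A₄A₅ = 48·16·8 = 6144; A₅A₆ = 16·8·39 = 4992.
Length 3: A₁..A₃: k=1: 0+8640+33·12·48=27648; k=2: 5940+0+33·15·48=29700 → min 27648 | A₂..A₄: k=2: 0+11520+12·15·16=14400; k=3: 8640+0+12·48·16=17856 → min 14400 | A₃..A₅: k=3: 0+6144+15·48·8=11904; k=4: 11520+0+15·16·8=13440 → min 11904 | A₄..A₆: k=4: 0+4992+48·16·39=34944; k=5: 6144+0+48·8·39=21120 → min 21120.
Length 4: A₁..A₄: k=1: 0+14400+33·12·16=20736; k=2: 5940+11520+33·15·16=25380; k=3: 27648+0+33·48·16=52992 → min 20736 | A₂..A₅: k=2: 0+11904+12·15·8=13344; k=3: 8640+6144+12·48·8=19392; k=4: 14400+0+12·16·8=15936 → min 13344 | A₃..A₆: k=3: 0+21120+15·48·39=49200; k=4: 11520+4992+15·16·39=25872; k=5: 11904+0+15·8·39=16584 → min 16584.
Length 5: A₁..A₅: k=1: 0+13344+33·12·8=16512; k=2: 5940+11904+33·15·8=21804; k=3: 27648+6144+33·48·8=46464; k=4: 20736+0+33·16·8=24960 → min 16512 | A₂..A₆: k=2: 0+16584+12·15·39=23604; k=3: 8640+21120+12·48·39=52224; k=4: 14400+4992+12·16·39=26880; k=5: 13344+0+12·8·39=17088 → min 17088.
Top-level splits: k=1: (A₁..A₁)·(A₂..A₆) → 0+17088+33·12·39 = 32532; k=2: (A₁..A₂)·(A₃..A₆) → 5940+16584+33·15·39 = 41829; k=3: (A₁..A₃)·(A₄..A₆) → 27648+21120+33·48·39 = 110544; k=4: (A₁..A₄)·(A₅..A₆) → 20736+4992+33·16·39 = 46320; k=5: (A₁..A₅)·(A₆..A₆) → 16512+0+33·8·39 = 26808.
Best split is after A₅, i.e. k = 5.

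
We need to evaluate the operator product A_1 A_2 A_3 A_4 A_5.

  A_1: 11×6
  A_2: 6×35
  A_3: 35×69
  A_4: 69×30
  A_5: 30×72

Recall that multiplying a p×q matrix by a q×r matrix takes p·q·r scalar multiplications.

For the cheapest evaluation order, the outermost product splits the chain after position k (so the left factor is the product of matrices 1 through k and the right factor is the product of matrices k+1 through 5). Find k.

1

Adjacent pairs: A_1A_2 = 11·6·35 = 2310; A_2A_3 = 6·35·69 = 14490; A_3A_4 = 35·69·30 = 72450; A_4A_5 = 69·30·72 = 149040.
Length 3: A_1..A_3: k=1: 0+14490+11·6·69=19044; k=2: 2310+0+11·35·69=28875 → min 19044 | A_2..A_4: k=2: 0+72450+6·35·30=78750; k=3: 14490+0+6·69·30=26910 → min 26910 | A_3..A_5: k=3: 0+149040+35·69·72=322920; k=4: 72450+0+35·30·72=148050 → min 148050.
Length 4: A_1..A_4: k=1: 0+26910+11·6·30=28890; k=2: 2310+72450+11·35·30=86310; k=3: 19044+0+11·69·30=41814 → min 28890 | A_2..A_5: k=2: 0+148050+6·35·72=163170; k=3: 14490+149040+6·69·72=193338; k=4: 26910+0+6·30·72=39870 → min 39870.
Top-level splits: k=1: (A_1..A_1)·(A_2..A_5) → 0+39870+11·6·72 = 44622; k=2: (A_1..A_2)·(A_3..A_5) → 2310+148050+11·35·72 = 178080; k=3: (A_1..A_3)·(A_4..A_5) → 19044+149040+11·69·72 = 222732; k=4: (A_1..A_4)·(A_5..A_5) → 28890+0+11·30·72 = 52650.
Best split is after A_1, i.e. k = 1.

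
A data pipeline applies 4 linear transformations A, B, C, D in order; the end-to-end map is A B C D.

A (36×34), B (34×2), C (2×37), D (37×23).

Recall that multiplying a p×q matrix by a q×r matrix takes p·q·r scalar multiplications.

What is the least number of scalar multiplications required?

Adjacent pairs: AB = 36·34·2 = 2448; BC = 34·2·37 = 2516; CD = 2·37·23 = 1702.
Length 3: A..C: k=1: 0+2516+36·34·37=47804; k=2: 2448+0+36·2·37=5112 → min 5112 | B..D: k=2: 0+1702+34·2·23=3266; k=3: 2516+0+34·37·23=31450 → min 3266.
Length 4: A..D: k=1: 0+3266+36·34·23=31418; k=2: 2448+1702+36·2·23=5806; k=3: 5112+0+36·37·23=35748 → min 5806.
Optimal order: ((A B) (C D)) with cost 5806.

5806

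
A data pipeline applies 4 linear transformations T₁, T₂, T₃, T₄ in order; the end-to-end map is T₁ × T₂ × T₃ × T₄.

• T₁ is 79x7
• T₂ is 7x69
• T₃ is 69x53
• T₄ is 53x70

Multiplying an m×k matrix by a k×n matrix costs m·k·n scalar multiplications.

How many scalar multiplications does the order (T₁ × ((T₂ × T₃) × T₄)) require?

90279

(T₂ × T₃): 7×69 by 69×53 → 7×53, cost 7·69·53 = 25599
((T₂ × T₃) × T₄): 7×53 by 53×70 → 7×70, cost 7·53·70 = 25970; cumulative 51569
(T₁ × ((T₂ × T₃) × T₄)): 79×7 by 7×70 → 79×70, cost 79·7·70 = 38710; cumulative 90279
Total: 90279 scalar multiplications.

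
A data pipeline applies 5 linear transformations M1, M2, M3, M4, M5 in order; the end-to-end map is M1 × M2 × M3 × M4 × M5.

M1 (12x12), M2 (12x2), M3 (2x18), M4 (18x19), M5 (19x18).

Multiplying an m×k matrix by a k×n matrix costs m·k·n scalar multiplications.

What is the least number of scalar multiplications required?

Adjacent pairs: M1M2 = 12·12·2 = 288; M2M3 = 12·2·18 = 432; M3M4 = 2·18·19 = 684; M4M5 = 18·19·18 = 6156.
Length 3: M1..M3: k=1: 0+432+12·12·18=3024; k=2: 288+0+12·2·18=720 → min 720 | M2..M4: k=2: 0+684+12·2·19=1140; k=3: 432+0+12·18·19=4536 → min 1140 | M3..M5: k=3: 0+6156+2·18·18=6804; k=4: 684+0+2·19·18=1368 → min 1368.
Length 4: M1..M4: k=1: 0+1140+12·12·19=3876; k=2: 288+684+12·2·19=1428; k=3: 720+0+12·18·19=4824 → min 1428 | M2..M5: k=2: 0+1368+12·2·18=1800; k=3: 432+6156+12·18·18=10476; k=4: 1140+0+12·19·18=5244 → min 1800.
Length 5: M1..M5: k=1: 0+1800+12·12·18=4392; k=2: 288+1368+12·2·18=2088; k=3: 720+6156+12·18·18=10764; k=4: 1428+0+12·19·18=5532 → min 2088.
Optimal order: ((M1 × M2) × ((M3 × M4) × M5)) with cost 2088.

2088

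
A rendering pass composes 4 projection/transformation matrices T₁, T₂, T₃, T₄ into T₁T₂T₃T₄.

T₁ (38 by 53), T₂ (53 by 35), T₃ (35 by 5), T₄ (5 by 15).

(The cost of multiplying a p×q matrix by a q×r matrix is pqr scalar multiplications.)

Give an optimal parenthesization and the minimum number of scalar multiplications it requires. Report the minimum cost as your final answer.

22195

Adjacent pairs: T₁T₂ = 38·53·35 = 70490; T₂T₃ = 53·35·5 = 9275; T₃T₄ = 35·5·15 = 2625.
Length 3: T₁..T₃: k=1: 0+9275+38·53·5=19345; k=2: 70490+0+38·35·5=77140 → min 19345 | T₂..T₄: k=2: 0+2625+53·35·15=30450; k=3: 9275+0+53·5·15=13250 → min 13250.
Length 4: T₁..T₄: k=1: 0+13250+38·53·15=43460; k=2: 70490+2625+38·35·15=93065; k=3: 19345+0+38·5·15=22195 → min 22195.
Optimal parenthesization: ((T₁(T₂T₃))T₄) with cost 22195.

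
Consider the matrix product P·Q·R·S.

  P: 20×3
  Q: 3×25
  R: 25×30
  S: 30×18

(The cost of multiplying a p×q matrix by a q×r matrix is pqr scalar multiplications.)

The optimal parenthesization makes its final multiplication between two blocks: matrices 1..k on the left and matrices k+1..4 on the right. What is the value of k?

Adjacent pairs: PQ = 20·3·25 = 1500; QR = 3·25·30 = 2250; RS = 25·30·18 = 13500.
Length 3: P..R: k=1: 0+2250+20·3·30=4050; k=2: 1500+0+20·25·30=16500 → min 4050 | Q..S: k=2: 0+13500+3·25·18=14850; k=3: 2250+0+3·30·18=3870 → min 3870.
Top-level splits: k=1: (P..P)·(Q..S) → 0+3870+20·3·18 = 4950; k=2: (P..Q)·(R..S) → 1500+13500+20·25·18 = 24000; k=3: (P..R)·(S..S) → 4050+0+20·30·18 = 14850.
Best split is after P, i.e. k = 1.

1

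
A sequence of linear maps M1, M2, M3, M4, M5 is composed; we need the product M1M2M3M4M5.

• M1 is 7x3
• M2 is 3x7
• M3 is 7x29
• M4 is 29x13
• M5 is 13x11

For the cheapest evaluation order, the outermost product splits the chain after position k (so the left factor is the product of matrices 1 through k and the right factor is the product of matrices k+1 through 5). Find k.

1

Adjacent pairs: M1M2 = 7·3·7 = 147; M2M3 = 3·7·29 = 609; M3M4 = 7·29·13 = 2639; M4M5 = 29·13·11 = 4147.
Length 3: M1..M3: k=1: 0+609+7·3·29=1218; k=2: 147+0+7·7·29=1568 → min 1218 | M2..M4: k=2: 0+2639+3·7·13=2912; k=3: 609+0+3·29·13=1740 → min 1740 | M3..M5: k=3: 0+4147+7·29·11=6380; k=4: 2639+0+7·13·11=3640 → min 3640.
Length 4: M1..M4: k=1: 0+1740+7·3·13=2013; k=2: 147+2639+7·7·13=3423; k=3: 1218+0+7·29·13=3857 → min 2013 | M2..M5: k=2: 0+3640+3·7·11=3871; k=3: 609+4147+3·29·11=5713; k=4: 1740+0+3·13·11=2169 → min 2169.
Top-level splits: k=1: (M1..M1)·(M2..M5) → 0+2169+7·3·11 = 2400; k=2: (M1..M2)·(M3..M5) → 147+3640+7·7·11 = 4326; k=3: (M1..M3)·(M4..M5) → 1218+4147+7·29·11 = 7598; k=4: (M1..M4)·(M5..M5) → 2013+0+7·13·11 = 3014.
Best split is after M1, i.e. k = 1.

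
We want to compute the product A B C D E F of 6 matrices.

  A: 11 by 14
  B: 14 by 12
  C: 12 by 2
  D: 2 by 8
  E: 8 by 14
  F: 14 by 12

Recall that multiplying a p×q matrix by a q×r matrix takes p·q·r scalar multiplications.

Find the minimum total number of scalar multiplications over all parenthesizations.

Adjacent pairs: AB = 11·14·12 = 1848; BC = 14·12·2 = 336; CD = 12·2·8 = 192; DE = 2·8·14 = 224; EF = 8·14·12 = 1344.
Length 3: A..C: k=1: 0+336+11·14·2=644; k=2: 1848+0+11·12·2=2112 → min 644 | B..D: k=2: 0+192+14·12·8=1536; k=3: 336+0+14·2·8=560 → min 560 | C..E: k=3: 0+224+12·2·14=560; k=4: 192+0+12·8·14=1536 → min 560 | D..F: k=4: 0+1344+2·8·12=1536; k=5: 224+0+2·14·12=560 → min 560.
Length 4: A..D: k=1: 0+560+11·14·8=1792; k=2: 1848+192+11·12·8=3096; k=3: 644+0+11·2·8=820 → min 820 | B..E: k=2: 0+560+14·12·14=2912; k=3: 336+224+14·2·14=952; k=4: 560+0+14·8·14=2128 → min 952 | C..F: k=3: 0+560+12·2·12=848; k=4: 192+1344+12·8·12=2688; k=5: 560+0+12·14·12=2576 → min 848.
Length 5: A..E: k=1: 0+952+11·14·14=3108; k=2: 1848+560+11·12·14=4256; k=3: 644+224+11·2·14=1176; k=4: 820+0+11·8·14=2052 → min 1176 | B..F: k=2: 0+848+14·12·12=2864; k=3: 336+560+14·2·12=1232; k=4: 560+1344+14·8·12=3248; k=5: 952+0+14·14·12=3304 → min 1232.
Length 6: A..F: k=1: 0+1232+11·14·12=3080; k=2: 1848+848+11·12·12=4280; k=3: 644+560+11·2·12=1468; k=4: 820+1344+11·8·12=3220; k=5: 1176+0+11·14·12=3024 → min 1468.
Optimal order: ((A (B C)) ((D E) F)) with cost 1468.

1468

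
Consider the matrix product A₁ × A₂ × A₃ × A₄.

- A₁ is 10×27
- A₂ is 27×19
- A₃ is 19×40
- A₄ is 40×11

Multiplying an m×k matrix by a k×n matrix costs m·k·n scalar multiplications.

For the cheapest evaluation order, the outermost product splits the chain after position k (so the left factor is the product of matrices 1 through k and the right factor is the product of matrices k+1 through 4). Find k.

2

Adjacent pairs: A₁A₂ = 10·27·19 = 5130; A₂A₃ = 27·19·40 = 20520; A₃A₄ = 19·40·11 = 8360.
Length 3: A₁..A₃: k=1: 0+20520+10·27·40=31320; k=2: 5130+0+10·19·40=12730 → min 12730 | A₂..A₄: k=2: 0+8360+27·19·11=14003; k=3: 20520+0+27·40·11=32400 → min 14003.
Top-level splits: k=1: (A₁..A₁)·(A₂..A₄) → 0+14003+10·27·11 = 16973; k=2: (A₁..A₂)·(A₃..A₄) → 5130+8360+10·19·11 = 15580; k=3: (A₁..A₃)·(A₄..A₄) → 12730+0+10·40·11 = 17130.
Best split is after A₂, i.e. k = 2.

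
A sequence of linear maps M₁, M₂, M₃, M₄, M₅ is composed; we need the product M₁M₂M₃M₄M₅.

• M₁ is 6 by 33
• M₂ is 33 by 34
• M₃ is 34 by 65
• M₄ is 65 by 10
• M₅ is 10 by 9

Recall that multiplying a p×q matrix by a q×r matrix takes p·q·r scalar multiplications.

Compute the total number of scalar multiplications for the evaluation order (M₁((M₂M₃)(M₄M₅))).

99867

(M₂M₃): 33×34 by 34×65 → 33×65, cost 33·34·65 = 72930
(M₄M₅): 65×10 by 10×9 → 65×9, cost 65·10·9 = 5850
((M₂M₃)(M₄M₅)): 33×65 by 65×9 → 33×9, cost 33·65·9 = 19305; cumulative 98085
(M₁((M₂M₃)(M₄M₅))): 6×33 by 33×9 → 6×9, cost 6·33·9 = 1782; cumulative 99867
Total: 99867 scalar multiplications.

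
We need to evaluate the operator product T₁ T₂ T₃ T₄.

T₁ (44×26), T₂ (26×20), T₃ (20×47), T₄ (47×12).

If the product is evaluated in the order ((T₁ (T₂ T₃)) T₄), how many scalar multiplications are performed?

(T₂ T₃): 26×20 by 20×47 → 26×47, cost 26·20·47 = 24440
(T₁ (T₂ T₃)): 44×26 by 26×47 → 44×47, cost 44·26·47 = 53768; cumulative 78208
((T₁ (T₂ T₃)) T₄): 44×47 by 47×12 → 44×12, cost 44·47·12 = 24816; cumulative 103024
Total: 103024 scalar multiplications.

103024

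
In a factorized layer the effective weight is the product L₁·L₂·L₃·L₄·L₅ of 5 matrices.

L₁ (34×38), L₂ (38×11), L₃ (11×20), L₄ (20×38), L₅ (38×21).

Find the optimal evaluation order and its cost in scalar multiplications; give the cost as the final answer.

Adjacent pairs: L₁L₂ = 34·38·11 = 14212; L₂L₃ = 38·11·20 = 8360; L₃L₄ = 11·20·38 = 8360; L₄L₅ = 20·38·21 = 15960.
Length 3: L₁..L₃: k=1: 0+8360+34·38·20=34200; k=2: 14212+0+34·11·20=21692 → min 21692 | L₂..L₄: k=2: 0+8360+38·11·38=24244; k=3: 8360+0+38·20·38=37240 → min 24244 | L₃..L₅: k=3: 0+15960+11·20·21=20580; k=4: 8360+0+11·38·21=17138 → min 17138.
Length 4: L₁..L₄: k=1: 0+24244+34·38·38=73340; k=2: 14212+8360+34·11·38=36784; k=3: 21692+0+34·20·38=47532 → min 36784 | L₂..L₅: k=2: 0+17138+38·11·21=25916; k=3: 8360+15960+38·20·21=40280; k=4: 24244+0+38·38·21=54568 → min 25916.
Length 5: L₁..L₅: k=1: 0+25916+34·38·21=53048; k=2: 14212+17138+34·11·21=39204; k=3: 21692+15960+34·20·21=51932; k=4: 36784+0+34·38·21=63916 → min 39204.
Optimal parenthesization: ((L₁·L₂)·((L₃·L₄)·L₅)) with cost 39204.

39204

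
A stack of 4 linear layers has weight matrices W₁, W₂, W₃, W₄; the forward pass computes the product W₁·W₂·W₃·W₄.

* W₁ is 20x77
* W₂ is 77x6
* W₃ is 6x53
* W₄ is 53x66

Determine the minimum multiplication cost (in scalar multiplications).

38148

Adjacent pairs: W₁W₂ = 20·77·6 = 9240; W₂W₃ = 77·6·53 = 24486; W₃W₄ = 6·53·66 = 20988.
Length 3: W₁..W₃: k=1: 0+24486+20·77·53=106106; k=2: 9240+0+20·6·53=15600 → min 15600 | W₂..W₄: k=2: 0+20988+77·6·66=51480; k=3: 24486+0+77·53·66=293832 → min 51480.
Length 4: W₁..W₄: k=1: 0+51480+20·77·66=153120; k=2: 9240+20988+20·6·66=38148; k=3: 15600+0+20·53·66=85560 → min 38148.
Optimal order: ((W₁·W₂)·(W₃·W₄)) with cost 38148.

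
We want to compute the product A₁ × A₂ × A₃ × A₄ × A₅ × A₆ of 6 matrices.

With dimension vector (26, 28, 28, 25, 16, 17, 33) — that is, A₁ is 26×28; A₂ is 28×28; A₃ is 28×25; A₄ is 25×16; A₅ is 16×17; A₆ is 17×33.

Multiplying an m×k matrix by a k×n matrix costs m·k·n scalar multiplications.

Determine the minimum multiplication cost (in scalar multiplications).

Adjacent pairs: A₁A₂ = 26·28·28 = 20384; A₂A₃ = 28·28·25 = 19600; A₃A₄ = 28·25·16 = 11200; A₄A₅ = 25·16·17 = 6800; A₅A₆ = 16·17·33 = 8976.
Length 3: A₁..A₃: k=1: 0+19600+26·28·25=37800; k=2: 20384+0+26·28·25=38584 → min 37800 | A₂..A₄: k=2: 0+11200+28·28·16=23744; k=3: 19600+0+28·25·16=30800 → min 23744 | A₃..A₅: k=3: 0+6800+28·25·17=18700; k=4: 11200+0+28·16·17=18816 → min 18700 | A₄..A₆: k=4: 0+8976+25·16·33=22176; k=5: 6800+0+25·17·33=20825 → min 20825.
Length 4: A₁..A₄: k=1: 0+23744+26·28·16=35392; k=2: 20384+11200+26·28·16=43232; k=3: 37800+0+26·25·16=48200 → min 35392 | A₂..A₅: k=2: 0+18700+28·28·17=32028; k=3: 19600+6800+28·25·17=38300; k=4: 23744+0+28·16·17=31360 → min 31360 | A₃..A₆: k=3: 0+20825+28·25·33=43925; k=4: 11200+8976+28·16·33=34960; k=5: 18700+0+28·17·33=34408 → min 34408.
Length 5: A₁..A₅: k=1: 0+31360+26·28·17=43736; k=2: 20384+18700+26·28·17=51460; k=3: 37800+6800+26·25·17=55650; k=4: 35392+0+26·16·17=42464 → min 42464 | A₂..A₆: k=2: 0+34408+28·28·33=60280; k=3: 19600+20825+28·25·33=63525; k=4: 23744+8976+28·16·33=47504; k=5: 31360+0+28·17·33=47068 → min 47068.
Length 6: A₁..A₆: k=1: 0+47068+26·28·33=71092; k=2: 20384+34408+26·28·33=78816; k=3: 37800+20825+26·25·33=80075; k=4: 35392+8976+26·16·33=58096; k=5: 42464+0+26·17·33=57050 → min 57050.
Optimal order: (((A₁ × (A₂ × (A₃ × A₄))) × A₅) × A₆) with cost 57050.

57050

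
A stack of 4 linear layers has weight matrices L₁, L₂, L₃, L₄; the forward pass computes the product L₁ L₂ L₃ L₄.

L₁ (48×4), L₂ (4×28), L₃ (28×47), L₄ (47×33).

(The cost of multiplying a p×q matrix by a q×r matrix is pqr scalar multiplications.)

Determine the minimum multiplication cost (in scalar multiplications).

17804

Adjacent pairs: L₁L₂ = 48·4·28 = 5376; L₂L₃ = 4·28·47 = 5264; L₃L₄ = 28·47·33 = 43428.
Length 3: L₁..L₃: k=1: 0+5264+48·4·47=14288; k=2: 5376+0+48·28·47=68544 → min 14288 | L₂..L₄: k=2: 0+43428+4·28·33=47124; k=3: 5264+0+4·47·33=11468 → min 11468.
Length 4: L₁..L₄: k=1: 0+11468+48·4·33=17804; k=2: 5376+43428+48·28·33=93156; k=3: 14288+0+48·47·33=88736 → min 17804.
Optimal order: (L₁ ((L₂ L₃) L₄)) with cost 17804.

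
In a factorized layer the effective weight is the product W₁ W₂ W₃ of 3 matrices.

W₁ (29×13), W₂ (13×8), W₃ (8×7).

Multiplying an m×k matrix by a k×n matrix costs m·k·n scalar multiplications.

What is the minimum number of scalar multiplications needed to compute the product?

3367

Order (W₁ (W₂ W₃)): (W₂ W₃): 13×8 by 8×7 → 13×7, cost 13·8·7 = 728; (W₁ (W₂ W₃)): 29×13 by 13×7 → 29×7, cost 29·13·7 = 2639; cumulative 3367. Total 3367.
Order ((W₁ W₂) W₃): (W₁ W₂): 29×13 by 13×8 → 29×8, cost 29·13·8 = 3016; ((W₁ W₂) W₃): 29×8 by 8×7 → 29×7, cost 29·8·7 = 1624; cumulative 4640. Total 4640.
Minimum: 3367.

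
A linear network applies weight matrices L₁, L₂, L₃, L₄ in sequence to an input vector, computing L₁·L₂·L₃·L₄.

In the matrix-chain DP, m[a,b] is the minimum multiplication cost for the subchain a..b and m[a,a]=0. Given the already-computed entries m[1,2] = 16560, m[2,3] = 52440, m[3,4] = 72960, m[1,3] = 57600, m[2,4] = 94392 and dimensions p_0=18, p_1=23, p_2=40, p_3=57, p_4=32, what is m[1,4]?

m[1,4] = min over k∈[1,3] of m[1,k]+m[k+1,4]+p_{0}·p_k·p_{4}.
k=1: 0 + 94392 + 18·23·32 = 107640; k=2: 16560 + 72960 + 18·40·32 = 112560; k=3: 57600 + 0 + 18·57·32 = 90432.
Minimum: 90432 at k=3.

90432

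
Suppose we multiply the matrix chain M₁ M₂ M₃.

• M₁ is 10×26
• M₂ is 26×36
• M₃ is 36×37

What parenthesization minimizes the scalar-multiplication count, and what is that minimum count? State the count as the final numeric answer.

22680

(M₁ (M₂ M₃)): cost 44252.
((M₁ M₂) M₃): cost 22680.
Optimal: ((M₁ M₂) M₃) with cost 22680.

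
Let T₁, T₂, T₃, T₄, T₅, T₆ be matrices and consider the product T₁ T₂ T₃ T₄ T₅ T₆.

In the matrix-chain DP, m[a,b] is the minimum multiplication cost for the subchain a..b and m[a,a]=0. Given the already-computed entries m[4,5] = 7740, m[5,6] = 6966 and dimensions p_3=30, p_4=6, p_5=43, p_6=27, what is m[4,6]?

11826

m[4,6] = min over k∈[4,5] of m[4,k]+m[k+1,6]+p_{3}·p_k·p_{6}.
k=4: 0 + 6966 + 30·6·27 = 11826; k=5: 7740 + 0 + 30·43·27 = 42570.
Minimum: 11826 at k=4.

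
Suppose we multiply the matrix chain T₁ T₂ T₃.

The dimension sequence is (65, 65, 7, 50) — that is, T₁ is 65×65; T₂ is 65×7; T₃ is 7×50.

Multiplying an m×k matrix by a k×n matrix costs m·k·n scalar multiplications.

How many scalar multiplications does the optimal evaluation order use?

Order (T₁ (T₂ T₃)): (T₂ T₃): 65×7 by 7×50 → 65×50, cost 65·7·50 = 22750; (T₁ (T₂ T₃)): 65×65 by 65×50 → 65×50, cost 65·65·50 = 211250; cumulative 234000. Total 234000.
Order ((T₁ T₂) T₃): (T₁ T₂): 65×65 by 65×7 → 65×7, cost 65·65·7 = 29575; ((T₁ T₂) T₃): 65×7 by 7×50 → 65×50, cost 65·7·50 = 22750; cumulative 52325. Total 52325.
Minimum: 52325.

52325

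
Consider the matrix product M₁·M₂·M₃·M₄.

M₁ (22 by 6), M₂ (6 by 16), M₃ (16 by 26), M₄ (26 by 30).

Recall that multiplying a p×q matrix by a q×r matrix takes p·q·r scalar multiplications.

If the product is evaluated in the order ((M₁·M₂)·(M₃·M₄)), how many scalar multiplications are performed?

(M₁·M₂): 22×6 by 6×16 → 22×16, cost 22·6·16 = 2112
(M₃·M₄): 16×26 by 26×30 → 16×30, cost 16·26·30 = 12480
((M₁·M₂)·(M₃·M₄)): 22×16 by 16×30 → 22×30, cost 22·16·30 = 10560; cumulative 25152
Total: 25152 scalar multiplications.

25152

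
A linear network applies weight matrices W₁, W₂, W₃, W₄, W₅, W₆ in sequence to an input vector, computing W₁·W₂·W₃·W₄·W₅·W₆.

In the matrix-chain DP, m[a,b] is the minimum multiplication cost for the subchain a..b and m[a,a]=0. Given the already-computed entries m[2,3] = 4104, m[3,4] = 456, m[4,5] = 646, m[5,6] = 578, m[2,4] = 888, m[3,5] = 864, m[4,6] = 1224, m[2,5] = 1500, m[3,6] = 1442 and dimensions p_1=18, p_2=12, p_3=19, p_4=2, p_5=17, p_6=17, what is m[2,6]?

2078

m[2,6] = min over k∈[2,5] of m[2,k]+m[k+1,6]+p_{1}·p_k·p_{6}.
k=2: 0 + 1442 + 18·12·17 = 5114; k=3: 4104 + 1224 + 18·19·17 = 11142; k=4: 888 + 578 + 18·2·17 = 2078; k=5: 1500 + 0 + 18·17·17 = 6702.
Minimum: 2078 at k=4.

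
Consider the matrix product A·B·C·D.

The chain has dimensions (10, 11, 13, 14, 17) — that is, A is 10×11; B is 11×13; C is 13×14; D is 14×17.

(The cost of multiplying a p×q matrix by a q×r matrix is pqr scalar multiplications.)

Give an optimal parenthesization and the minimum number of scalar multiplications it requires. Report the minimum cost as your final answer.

5630

Adjacent pairs: AB = 10·11·13 = 1430; BC = 11·13·14 = 2002; CD = 13·14·17 = 3094.
Length 3: A..C: k=1: 0+2002+10·11·14=3542; k=2: 1430+0+10·13·14=3250 → min 3250 | B..D: k=2: 0+3094+11·13·17=5525; k=3: 2002+0+11·14·17=4620 → min 4620.
Length 4: A..D: k=1: 0+4620+10·11·17=6490; k=2: 1430+3094+10·13·17=6734; k=3: 3250+0+10·14·17=5630 → min 5630.
Optimal parenthesization: (((A·B)·C)·D) with cost 5630.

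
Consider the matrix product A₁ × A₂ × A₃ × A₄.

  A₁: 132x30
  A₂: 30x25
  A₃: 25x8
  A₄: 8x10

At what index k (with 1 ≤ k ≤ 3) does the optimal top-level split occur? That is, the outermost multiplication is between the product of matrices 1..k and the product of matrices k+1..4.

Adjacent pairs: A₁A₂ = 132·30·25 = 99000; A₂A₃ = 30·25·8 = 6000; A₃A₄ = 25·8·10 = 2000.
Length 3: A₁..A₃: k=1: 0+6000+132·30·8=37680; k=2: 99000+0+132·25·8=125400 → min 37680 | A₂..A₄: k=2: 0+2000+30·25·10=9500; k=3: 6000+0+30·8·10=8400 → min 8400.
Top-level splits: k=1: (A₁..A₁)·(A₂..A₄) → 0+8400+132·30·10 = 48000; k=2: (A₁..A₂)·(A₃..A₄) → 99000+2000+132·25·10 = 134000; k=3: (A₁..A₃)·(A₄..A₄) → 37680+0+132·8·10 = 48240.
Best split is after A₁, i.e. k = 1.

1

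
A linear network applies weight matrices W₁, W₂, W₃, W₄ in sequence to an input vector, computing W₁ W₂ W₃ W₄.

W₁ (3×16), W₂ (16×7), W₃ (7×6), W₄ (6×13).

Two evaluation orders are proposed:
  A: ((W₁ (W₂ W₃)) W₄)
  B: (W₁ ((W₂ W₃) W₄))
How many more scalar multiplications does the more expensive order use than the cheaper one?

1350

Order A = ((W₁ (W₂ W₃)) W₄): (W₂ W₃): 16×7 by 7×6 → 16×6, cost 16·7·6 = 672; (W₁ (W₂ W₃)): 3×16 by 16×6 → 3×6, cost 3·16·6 = 288; cumulative 960; ((W₁ (W₂ W₃)) W₄): 3×6 by 6×13 → 3×13, cost 3·6·13 = 234; cumulative 1194. Total 1194.
Order B = (W₁ ((W₂ W₃) W₄)): (W₂ W₃): 16×7 by 7×6 → 16×6, cost 16·7·6 = 672; ((W₂ W₃) W₄): 16×6 by 6×13 → 16×13, cost 16·6·13 = 1248; cumulative 1920; (W₁ ((W₂ W₃) W₄)): 3×16 by 16×13 → 3×13, cost 3·16·13 = 624; cumulative 2544. Total 2544.
Difference: |1194 − 2544| = 1350.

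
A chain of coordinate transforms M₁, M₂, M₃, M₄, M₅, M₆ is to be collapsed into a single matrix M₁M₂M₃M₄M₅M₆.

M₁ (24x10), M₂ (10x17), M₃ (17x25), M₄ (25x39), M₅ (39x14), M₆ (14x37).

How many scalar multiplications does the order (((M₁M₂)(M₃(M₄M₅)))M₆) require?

41824

(M₁M₂): 24×10 by 10×17 → 24×17, cost 24·10·17 = 4080
(M₄M₅): 25×39 by 39×14 → 25×14, cost 25·39·14 = 13650
(M₃(M₄M₅)): 17×25 by 25×14 → 17×14, cost 17·25·14 = 5950; cumulative 19600
((M₁M₂)(M₃(M₄M₅))): 24×17 by 17×14 → 24×14, cost 24·17·14 = 5712; cumulative 29392
(((M₁M₂)(M₃(M₄M₅)))M₆): 24×14 by 14×37 → 24×37, cost 24·14·37 = 12432; cumulative 41824
Total: 41824 scalar multiplications.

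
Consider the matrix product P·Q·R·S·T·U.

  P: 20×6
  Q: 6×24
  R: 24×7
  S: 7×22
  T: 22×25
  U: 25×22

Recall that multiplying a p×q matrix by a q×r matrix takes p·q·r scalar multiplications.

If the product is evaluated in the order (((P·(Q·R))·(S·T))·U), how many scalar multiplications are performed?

(Q·R): 6×24 by 24×7 → 6×7, cost 6·24·7 = 1008
(P·(Q·R)): 20×6 by 6×7 → 20×7, cost 20·6·7 = 840; cumulative 1848
(S·T): 7×22 by 22×25 → 7×25, cost 7·22·25 = 3850
((P·(Q·R))·(S·T)): 20×7 by 7×25 → 20×25, cost 20·7·25 = 3500; cumulative 9198
(((P·(Q·R))·(S·T))·U): 20×25 by 25×22 → 20×22, cost 20·25·22 = 11000; cumulative 20198
Total: 20198 scalar multiplications.

20198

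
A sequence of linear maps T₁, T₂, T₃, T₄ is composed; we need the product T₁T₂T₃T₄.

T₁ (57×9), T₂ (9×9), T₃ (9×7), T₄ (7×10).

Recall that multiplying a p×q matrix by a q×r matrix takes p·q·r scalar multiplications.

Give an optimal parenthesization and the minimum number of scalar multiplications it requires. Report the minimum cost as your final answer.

6327

Adjacent pairs: T₁T₂ = 57·9·9 = 4617; T₂T₃ = 9·9·7 = 567; T₃T₄ = 9·7·10 = 630.
Length 3: T₁..T₃: k=1: 0+567+57·9·7=4158; k=2: 4617+0+57·9·7=8208 → min 4158 | T₂..T₄: k=2: 0+630+9·9·10=1440; k=3: 567+0+9·7·10=1197 → min 1197.
Length 4: T₁..T₄: k=1: 0+1197+57·9·10=6327; k=2: 4617+630+57·9·10=10377; k=3: 4158+0+57·7·10=8148 → min 6327.
Optimal parenthesization: (T₁((T₂T₃)T₄)) with cost 6327.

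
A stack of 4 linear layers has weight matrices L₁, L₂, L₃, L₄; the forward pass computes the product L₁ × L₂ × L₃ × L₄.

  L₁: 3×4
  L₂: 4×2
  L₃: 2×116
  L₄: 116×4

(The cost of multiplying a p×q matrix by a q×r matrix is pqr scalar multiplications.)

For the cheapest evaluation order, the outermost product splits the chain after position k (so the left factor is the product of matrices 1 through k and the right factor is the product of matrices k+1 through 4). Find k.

2

Adjacent pairs: L₁L₂ = 3·4·2 = 24; L₂L₃ = 4·2·116 = 928; L₃L₄ = 2·116·4 = 928.
Length 3: L₁..L₃: k=1: 0+928+3·4·116=2320; k=2: 24+0+3·2·116=720 → min 720 | L₂..L₄: k=2: 0+928+4·2·4=960; k=3: 928+0+4·116·4=2784 → min 960.
Top-level splits: k=1: (L₁..L₁)·(L₂..L₄) → 0+960+3·4·4 = 1008; k=2: (L₁..L₂)·(L₃..L₄) → 24+928+3·2·4 = 976; k=3: (L₁..L₃)·(L₄..L₄) → 720+0+3·116·4 = 2112.
Best split is after L₂, i.e. k = 2.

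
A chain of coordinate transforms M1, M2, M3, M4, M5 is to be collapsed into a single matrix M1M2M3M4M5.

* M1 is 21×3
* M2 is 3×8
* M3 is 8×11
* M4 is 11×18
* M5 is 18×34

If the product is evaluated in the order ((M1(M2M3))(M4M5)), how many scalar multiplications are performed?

15543

(M2M3): 3×8 by 8×11 → 3×11, cost 3·8·11 = 264
(M1(M2M3)): 21×3 by 3×11 → 21×11, cost 21·3·11 = 693; cumulative 957
(M4M5): 11×18 by 18×34 → 11×34, cost 11·18·34 = 6732
((M1(M2M3))(M4M5)): 21×11 by 11×34 → 21×34, cost 21·11·34 = 7854; cumulative 15543
Total: 15543 scalar multiplications.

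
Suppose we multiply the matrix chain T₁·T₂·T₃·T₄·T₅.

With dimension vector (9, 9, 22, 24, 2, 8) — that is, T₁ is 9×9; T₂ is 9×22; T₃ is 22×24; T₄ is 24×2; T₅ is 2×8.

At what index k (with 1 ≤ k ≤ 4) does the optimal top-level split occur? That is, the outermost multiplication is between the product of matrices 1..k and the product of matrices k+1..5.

Adjacent pairs: T₁T₂ = 9·9·22 = 1782; T₂T₃ = 9·22·24 = 4752; T₃T₄ = 22·24·2 = 1056; T₄T₅ = 24·2·8 = 384.
Length 3: T₁..T₃: k=1: 0+4752+9·9·24=6696; k=2: 1782+0+9·22·24=6534 → min 6534 | T₂..T₄: k=2: 0+1056+9·22·2=1452; k=3: 4752+0+9·24·2=5184 → min 1452 | T₃..T₅: k=3: 0+384+22·24·8=4608; k=4: 1056+0+22·2·8=1408 → min 1408.
Length 4: T₁..T₄: k=1: 0+1452+9·9·2=1614; k=2: 1782+1056+9·22·2=3234; k=3: 6534+0+9·24·2=6966 → min 1614 | T₂..T₅: k=2: 0+1408+9·22·8=2992; k=3: 4752+384+9·24·8=6864; k=4: 1452+0+9·2·8=1596 → min 1596.
Top-level splits: k=1: (T₁..T₁)·(T₂..T₅) → 0+1596+9·9·8 = 2244; k=2: (T₁..T₂)·(T₃..T₅) → 1782+1408+9·22·8 = 4774; k=3: (T₁..T₃)·(T₄..T₅) → 6534+384+9·24·8 = 8646; k=4: (T₁..T₄)·(T₅..T₅) → 1614+0+9·2·8 = 1758.
Best split is after T₄, i.e. k = 4.

4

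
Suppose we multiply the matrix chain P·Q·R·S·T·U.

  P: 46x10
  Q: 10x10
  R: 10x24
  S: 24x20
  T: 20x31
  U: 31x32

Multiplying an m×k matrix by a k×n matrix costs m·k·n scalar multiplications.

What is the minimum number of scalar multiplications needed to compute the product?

37640

Adjacent pairs: PQ = 46·10·10 = 4600; QR = 10·10·24 = 2400; RS = 10·24·20 = 4800; ST = 24·20·31 = 14880; TU = 20·31·32 = 19840.
Length 3: P..R: k=1: 0+2400+46·10·24=13440; k=2: 4600+0+46·10·24=15640 → min 13440 | Q..S: k=2: 0+4800+10·10·20=6800; k=3: 2400+0+10·24·20=7200 → min 6800 | R..T: k=3: 0+14880+10·24·31=22320; k=4: 4800+0+10·20·31=11000 → min 11000 | S..U: k=4: 0+19840+24·20·32=35200; k=5: 14880+0+24·31·32=38688 → min 35200.
Length 4: P..S: k=1: 0+6800+46·10·20=16000; k=2: 4600+4800+46·10·20=18600; k=3: 13440+0+46·24·20=35520 → min 16000 | Q..T: k=2: 0+11000+10·10·31=14100; k=3: 2400+14880+10·24·31=24720; k=4: 6800+0+10·20·31=13000 → min 13000 | R..U: k=3: 0+35200+10·24·32=42880; k=4: 4800+19840+10·20·32=31040; k=5: 11000+0+10·31·32=20920 → min 20920.
Length 5: P..T: k=1: 0+13000+46·10·31=27260; k=2: 4600+11000+46·10·31=29860; k=3: 13440+14880+46·24·31=62544; k=4: 16000+0+46·20·31=44520 → min 27260 | Q..U: k=2: 0+20920+10·10·32=24120; k=3: 2400+35200+10·24·32=45280; k=4: 6800+19840+10·20·32=33040; k=5: 13000+0+10·31·32=22920 → min 22920.
Length 6: P..U: k=1: 0+22920+46·10·32=37640; k=2: 4600+20920+46·10·32=40240; k=3: 13440+35200+46·24·32=83968; k=4: 16000+19840+46·20·32=65280; k=5: 27260+0+46·31·32=72892 → min 37640.
Optimal order: (P·(((Q·(R·S))·T)·U)) with cost 37640.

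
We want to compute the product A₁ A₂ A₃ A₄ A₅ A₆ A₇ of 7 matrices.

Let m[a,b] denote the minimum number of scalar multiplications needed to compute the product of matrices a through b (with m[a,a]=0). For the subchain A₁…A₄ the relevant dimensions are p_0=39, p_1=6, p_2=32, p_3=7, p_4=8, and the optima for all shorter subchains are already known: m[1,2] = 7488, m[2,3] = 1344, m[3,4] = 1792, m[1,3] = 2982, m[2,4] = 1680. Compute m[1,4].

3552

m[1,4] = min over k∈[1,3] of m[1,k]+m[k+1,4]+p_{0}·p_k·p_{4}.
k=1: 0 + 1680 + 39·6·8 = 3552; k=2: 7488 + 1792 + 39·32·8 = 19264; k=3: 2982 + 0 + 39·7·8 = 5166.
Minimum: 3552 at k=1.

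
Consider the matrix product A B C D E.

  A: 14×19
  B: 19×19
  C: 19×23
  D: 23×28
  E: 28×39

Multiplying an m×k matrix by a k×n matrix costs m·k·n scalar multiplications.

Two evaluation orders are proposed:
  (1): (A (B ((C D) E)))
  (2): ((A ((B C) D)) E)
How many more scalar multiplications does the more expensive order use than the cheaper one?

14162

Order (1) = (A (B ((C D) E))): (C D): 19×23 by 23×28 → 19×28, cost 19·23·28 = 12236; ((C D) E): 19×28 by 28×39 → 19×39, cost 19·28·39 = 20748; cumulative 32984; (B ((C D) E)): 19×19 by 19×39 → 19×39, cost 19·19·39 = 14079; cumulative 47063; (A (B ((C D) E))): 14×19 by 19×39 → 14×39, cost 14·19·39 = 10374; cumulative 57437. Total 57437.
Order (2) = ((A ((B C) D)) E): (B C): 19×19 by 19×23 → 19×23, cost 19·19·23 = 8303; ((B C) D): 19×23 by 23×28 → 19×28, cost 19·23·28 = 12236; cumulative 20539; (A ((B C) D)): 14×19 by 19×28 → 14×28, cost 14·19·28 = 7448; cumulative 27987; ((A ((B C) D)) E): 14×28 by 28×39 → 14×39, cost 14·28·39 = 15288; cumulative 43275. Total 43275.
Difference: |57437 − 43275| = 14162.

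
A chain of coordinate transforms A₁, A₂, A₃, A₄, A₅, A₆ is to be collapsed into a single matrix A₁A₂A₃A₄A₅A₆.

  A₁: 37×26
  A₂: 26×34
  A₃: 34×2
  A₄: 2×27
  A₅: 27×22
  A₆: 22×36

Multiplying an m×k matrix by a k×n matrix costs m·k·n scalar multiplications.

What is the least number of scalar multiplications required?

Adjacent pairs: A₁A₂ = 37·26·34 = 32708; A₂A₃ = 26·34·2 = 1768; A₃A₄ = 34·2·27 = 1836; A₄A₅ = 2·27·22 = 1188; A₅A₆ = 27·22·36 = 21384.
Length 3: A₁..A₃: k=1: 0+1768+37·26·2=3692; k=2: 32708+0+37·34·2=35224 → min 3692 | A₂..A₄: k=2: 0+1836+26·34·27=25704; k=3: 1768+0+26·2·27=3172 → min 3172 | A₃..A₅: k=3: 0+1188+34·2·22=2684; k=4: 1836+0+34·27·22=22032 → min 2684 | A₄..A₆: k=4: 0+21384+2·27·36=23328; k=5: 1188+0+2·22·36=2772 → min 2772.
Length 4: A₁..A₄: k=1: 0+3172+37·26·27=29146; k=2: 32708+1836+37·34·27=68510; k=3: 3692+0+37·2·27=5690 → min 5690 | A₂..A₅: k=2: 0+2684+26·34·22=22132; k=3: 1768+1188+26·2·22=4100; k=4: 3172+0+26·27·22=18616 → min 4100 | A₃..A₆: k=3: 0+2772+34·2·36=5220; k=4: 1836+21384+34·27·36=56268; k=5: 2684+0+34·22·36=29612 → min 5220.
Length 5: A₁..A₅: k=1: 0+4100+37·26·22=25264; k=2: 32708+2684+37·34·22=63068; k=3: 3692+1188+37·2·22=6508; k=4: 5690+0+37·27·22=27668 → min 6508 | A₂..A₆: k=2: 0+5220+26·34·36=37044; k=3: 1768+2772+26·2·36=6412; k=4: 3172+21384+26·27·36=49828; k=5: 4100+0+26·22·36=24692 → min 6412.
Length 6: A₁..A₆: k=1: 0+6412+37·26·36=41044; k=2: 32708+5220+37·34·36=83216; k=3: 3692+2772+37·2·36=9128; k=4: 5690+21384+37·27·36=63038; k=5: 6508+0+37·22·36=35812 → min 9128.
Optimal order: ((A₁(A₂A₃))((A₄A₅)A₆)) with cost 9128.

9128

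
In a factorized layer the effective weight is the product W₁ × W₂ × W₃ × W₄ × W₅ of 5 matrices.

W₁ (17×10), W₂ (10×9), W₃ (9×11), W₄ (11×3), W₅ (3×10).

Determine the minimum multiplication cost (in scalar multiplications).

Adjacent pairs: W₁W₂ = 17·10·9 = 1530; W₂W₃ = 10·9·11 = 990; W₃W₄ = 9·11·3 = 297; W₄W₅ = 11·3·10 = 330.
Length 3: W₁..W₃: k=1: 0+990+17·10·11=2860; k=2: 1530+0+17·9·11=3213 → min 2860 | W₂..W₄: k=2: 0+297+10·9·3=567; k=3: 990+0+10·11·3=1320 → min 567 | W₃..W₅: k=3: 0+330+9·11·10=1320; k=4: 297+0+9·3·10=567 → min 567.
Length 4: W₁..W₄: k=1: 0+567+17·10·3=1077; k=2: 1530+297+17·9·3=2286; k=3: 2860+0+17·11·3=3421 → min 1077 | W₂..W₅: k=2: 0+567+10·9·10=1467; k=3: 990+330+10·11·10=2420; k=4: 567+0+10·3·10=867 → min 867.
Length 5: W₁..W₅: k=1: 0+867+17·10·10=2567; k=2: 1530+567+17·9·10=3627; k=3: 2860+330+17·11·10=5060; k=4: 1077+0+17·3·10=1587 → min 1587.
Optimal order: ((W₁ × (W₂ × (W₃ × W₄))) × W₅) with cost 1587.

1587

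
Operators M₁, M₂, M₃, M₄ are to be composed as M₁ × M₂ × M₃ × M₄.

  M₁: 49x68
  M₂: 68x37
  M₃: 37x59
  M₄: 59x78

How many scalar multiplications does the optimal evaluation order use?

Adjacent pairs: M₁M₂ = 49·68·37 = 123284; M₂M₃ = 68·37·59 = 148444; M₃M₄ = 37·59·78 = 170274.
Length 3: M₁..M₃: k=1: 0+148444+49·68·59=345032; k=2: 123284+0+49·37·59=230251 → min 230251 | M₂..M₄: k=2: 0+170274+68·37·78=366522; k=3: 148444+0+68·59·78=461380 → min 366522.
Length 4: M₁..M₄: k=1: 0+366522+49·68·78=626418; k=2: 123284+170274+49·37·78=434972; k=3: 230251+0+49·59·78=455749 → min 434972.
Optimal order: ((M₁ × M₂) × (M₃ × M₄)) with cost 434972.

434972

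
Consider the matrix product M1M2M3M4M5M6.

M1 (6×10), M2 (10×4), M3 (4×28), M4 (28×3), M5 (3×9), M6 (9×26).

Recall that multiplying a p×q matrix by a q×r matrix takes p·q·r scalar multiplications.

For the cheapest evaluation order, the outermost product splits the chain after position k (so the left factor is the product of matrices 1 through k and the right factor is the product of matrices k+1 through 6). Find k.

Adjacent pairs: M1M2 = 6·10·4 = 240; M2M3 = 10·4·28 = 1120; M3M4 = 4·28·3 = 336; M4M5 = 28·3·9 = 756; M5M6 = 3·9·26 = 702.
Length 3: M1..M3: k=1: 0+1120+6·10·28=2800; k=2: 240+0+6·4·28=912 → min 912 | M2..M4: k=2: 0+336+10·4·3=456; k=3: 1120+0+10·28·3=1960 → min 456 | M3..M5: k=3: 0+756+4·28·9=1764; k=4: 336+0+4·3·9=444 → min 444 | M4..M6: k=4: 0+702+28·3·26=2886; k=5: 756+0+28·9·26=7308 → min 2886.
Length 4: M1..M4: k=1: 0+456+6·10·3=636; k=2: 240+336+6·4·3=648; k=3: 912+0+6·28·3=1416 → min 636 | M2..M5: k=2: 0+444+10·4·9=804; k=3: 1120+756+10·28·9=4396; k=4: 456+0+10·3·9=726 → min 726 | M3..M6: k=3: 0+2886+4·28·26=5798; k=4: 336+702+4·3·26=1350; k=5: 444+0+4·9·26=1380 → min 1350.
Length 5: M1..M5: k=1: 0+726+6·10·9=1266; k=2: 240+444+6·4·9=900; k=3: 912+756+6·28·9=3180; k=4: 636+0+6·3·9=798 → min 798 | M2..M6: k=2: 0+1350+10·4·26=2390; k=3: 1120+2886+10·28·26=11286; k=4: 456+702+10·3·26=1938; k=5: 726+0+10·9·26=3066 → min 1938.
Top-level splits: k=1: (M1..M1)·(M2..M6) → 0+1938+6·10·26 = 3498; k=2: (M1..M2)·(M3..M6) → 240+1350+6·4·26 = 2214; k=3: (M1..M3)·(M4..M6) → 912+2886+6·28·26 = 8166; k=4: (M1..M4)·(M5..M6) → 636+702+6·3·26 = 1806; k=5: (M1..M5)·(M6..M6) → 798+0+6·9·26 = 2202.
Best split is after M4, i.e. k = 4.

4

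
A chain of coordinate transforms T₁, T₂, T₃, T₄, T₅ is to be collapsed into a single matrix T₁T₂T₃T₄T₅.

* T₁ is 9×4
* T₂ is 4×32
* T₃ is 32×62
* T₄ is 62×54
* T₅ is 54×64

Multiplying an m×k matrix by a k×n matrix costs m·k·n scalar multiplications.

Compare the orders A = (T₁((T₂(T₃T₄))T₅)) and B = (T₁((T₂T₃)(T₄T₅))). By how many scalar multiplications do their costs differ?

Order A = (T₁((T₂(T₃T₄))T₅)): (T₃T₄): 32×62 by 62×54 → 32×54, cost 32·62·54 = 107136; (T₂(T₃T₄)): 4×32 by 32×54 → 4×54, cost 4·32·54 = 6912; cumulative 114048; ((T₂(T₃T₄))T₅): 4×54 by 54×64 → 4×64, cost 4·54·64 = 13824; cumulative 127872; (T₁((T₂(T₃T₄))T₅)): 9×4 by 4×64 → 9×64, cost 9·4·64 = 2304; cumulative 130176. Total 130176.
Order B = (T₁((T₂T₃)(T₄T₅))): (T₂T₃): 4×32 by 32×62 → 4×62, cost 4·32·62 = 7936; (T₄T₅): 62×54 by 54×64 → 62×64, cost 62·54·64 = 214272; ((T₂T₃)(T₄T₅)): 4×62 by 62×64 → 4×64, cost 4·62·64 = 15872; cumulative 238080; (T₁((T₂T₃)(T₄T₅))): 9×4 by 4×64 → 9×64, cost 9·4·64 = 2304; cumulative 240384. Total 240384.
Difference: |130176 − 240384| = 110208.

110208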